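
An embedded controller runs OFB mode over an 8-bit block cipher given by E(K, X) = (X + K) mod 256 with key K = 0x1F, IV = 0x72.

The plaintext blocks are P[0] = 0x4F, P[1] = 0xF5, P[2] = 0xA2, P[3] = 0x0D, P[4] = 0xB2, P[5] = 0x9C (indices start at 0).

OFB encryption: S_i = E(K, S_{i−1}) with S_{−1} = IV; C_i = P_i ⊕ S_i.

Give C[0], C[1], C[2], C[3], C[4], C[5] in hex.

C[0]: S = E(K, 0x72) = 0x91; 0x4F ⊕ 0x91 = 0xDE.
C[1]: S = E(K, 0x91) = 0xB0; 0xF5 ⊕ 0xB0 = 0x45.
C[2]: S = E(K, 0xB0) = 0xCF; 0xA2 ⊕ 0xCF = 0x6D.
C[3]: S = E(K, 0xCF) = 0xEE; 0x0D ⊕ 0xEE = 0xE3.
C[4]: S = E(K, 0xEE) = 0x0D; 0xB2 ⊕ 0x0D = 0xBF.
C[5]: S = E(K, 0x0D) = 0x2C; 0x9C ⊕ 0x2C = 0xB0.

C[0] = 0xDE, C[1] = 0x45, C[2] = 0x6D, C[3] = 0xE3, C[4] = 0xBF, C[5] = 0xB0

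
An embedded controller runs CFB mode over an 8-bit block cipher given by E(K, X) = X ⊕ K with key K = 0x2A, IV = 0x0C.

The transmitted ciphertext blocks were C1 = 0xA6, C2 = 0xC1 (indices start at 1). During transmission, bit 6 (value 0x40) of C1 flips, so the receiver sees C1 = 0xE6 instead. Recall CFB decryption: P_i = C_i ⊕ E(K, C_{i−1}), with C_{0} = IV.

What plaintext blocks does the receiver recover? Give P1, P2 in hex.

P1 = 0xC0, P2 = 0x0D

Only C1 changed, to 0xE6. In CFB, a change in C_i flips the same bit in P_i and garbles P_{i+1}. Decrypting the received ciphertext:
P1: E(K, 0x0C) = 0x26; 0xE6 ⊕ 0x26 = 0xC0.
P2: E(K, 0xE6) = 0xCC; 0xC1 ⊕ 0xCC = 0x0D.
Blocks that differ from the original plaintext: P1, P2.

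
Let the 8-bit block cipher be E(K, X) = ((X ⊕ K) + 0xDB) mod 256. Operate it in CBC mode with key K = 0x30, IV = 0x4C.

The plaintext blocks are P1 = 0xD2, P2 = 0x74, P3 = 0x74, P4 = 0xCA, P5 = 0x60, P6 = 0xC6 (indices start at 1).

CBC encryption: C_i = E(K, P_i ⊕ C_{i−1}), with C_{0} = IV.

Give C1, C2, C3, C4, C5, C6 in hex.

C1: P1 ⊕ 0x4C = 0x9E; E(K, 0x9E) = 0x89.
C2: P2 ⊕ 0x89 = 0xFD; E(K, 0xFD) = 0xA8.
C3: P3 ⊕ 0xA8 = 0xDC; E(K, 0xDC) = 0xC7.
C4: P4 ⊕ 0xC7 = 0x0D; E(K, 0x0D) = 0x18.
C5: P5 ⊕ 0x18 = 0x78; E(K, 0x78) = 0x23.
C6: P6 ⊕ 0x23 = 0xE5; E(K, 0xE5) = 0xB0.

C1 = 0x89, C2 = 0xA8, C3 = 0xC7, C4 = 0x18, C5 = 0x23, C6 = 0xB0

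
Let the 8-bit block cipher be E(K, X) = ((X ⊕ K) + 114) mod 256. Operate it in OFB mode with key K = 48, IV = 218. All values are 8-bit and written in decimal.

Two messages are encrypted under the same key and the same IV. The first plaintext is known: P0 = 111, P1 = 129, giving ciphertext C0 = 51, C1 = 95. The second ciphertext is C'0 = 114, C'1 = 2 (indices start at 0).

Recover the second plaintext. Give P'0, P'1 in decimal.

P'0 = 46, P'1 = 220

In OFB with a reused IV, both messages share the same keystream S_i, so C_i ⊕ C'_i = P_i ⊕ P'_i and thus P'_i = P_i ⊕ C_i ⊕ C'_i.
P'0: 111 ⊕ 51 ⊕ 114 = 46.
P'1: 129 ⊕ 95 ⊕ 2 = 220.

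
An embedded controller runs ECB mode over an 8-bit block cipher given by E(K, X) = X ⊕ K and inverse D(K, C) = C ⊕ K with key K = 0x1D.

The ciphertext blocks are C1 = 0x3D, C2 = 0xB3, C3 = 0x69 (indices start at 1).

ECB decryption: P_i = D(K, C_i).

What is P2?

P2 = 0xAE

P2: D(K, 0xB3) = 0xAE.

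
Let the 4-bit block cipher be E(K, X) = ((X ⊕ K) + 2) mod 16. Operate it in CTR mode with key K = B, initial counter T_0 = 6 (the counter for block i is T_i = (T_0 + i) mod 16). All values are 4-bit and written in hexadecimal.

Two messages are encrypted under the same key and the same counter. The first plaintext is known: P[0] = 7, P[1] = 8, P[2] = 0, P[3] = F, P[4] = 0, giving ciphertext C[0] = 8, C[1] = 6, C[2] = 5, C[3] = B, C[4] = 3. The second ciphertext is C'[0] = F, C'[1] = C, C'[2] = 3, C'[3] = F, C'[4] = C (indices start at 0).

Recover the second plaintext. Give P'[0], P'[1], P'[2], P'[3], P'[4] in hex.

P'[0] = 0, P'[1] = 2, P'[2] = 6, P'[3] = B, P'[4] = F

In CTR with a reused counter, both messages share the same keystream S_i, so C_i ⊕ C'_i = P_i ⊕ P'_i and thus P'_i = P_i ⊕ C_i ⊕ C'_i.
P'[0]: 7 ⊕ 8 ⊕ F = 0.
P'[1]: 8 ⊕ 6 ⊕ C = 2.
P'[2]: 0 ⊕ 5 ⊕ 3 = 6.
P'[3]: F ⊕ B ⊕ F = B.
P'[4]: 0 ⊕ 3 ⊕ C = F.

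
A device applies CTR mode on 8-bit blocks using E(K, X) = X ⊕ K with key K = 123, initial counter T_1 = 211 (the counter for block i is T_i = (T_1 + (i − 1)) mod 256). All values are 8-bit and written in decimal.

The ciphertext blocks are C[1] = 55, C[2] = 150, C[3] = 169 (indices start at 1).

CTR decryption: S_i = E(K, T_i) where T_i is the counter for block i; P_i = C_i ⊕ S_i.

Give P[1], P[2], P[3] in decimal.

P[1]: T = 211, S = E(K, T) = 168; 55 ⊕ 168 = 159.
P[2]: T = 212, S = E(K, T) = 175; 150 ⊕ 175 = 57.
P[3]: T = 213, S = E(K, T) = 174; 169 ⊕ 174 = 7.

P[1] = 159, P[2] = 57, P[3] = 7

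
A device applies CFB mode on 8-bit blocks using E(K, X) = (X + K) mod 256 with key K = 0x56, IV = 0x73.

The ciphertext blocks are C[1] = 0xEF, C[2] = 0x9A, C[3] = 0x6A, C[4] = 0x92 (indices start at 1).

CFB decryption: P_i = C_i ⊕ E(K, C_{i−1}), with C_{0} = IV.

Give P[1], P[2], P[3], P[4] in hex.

P[1]: E(K, 0x73) = 0xC9; 0xEF ⊕ 0xC9 = 0x26.
P[2]: E(K, 0xEF) = 0x45; 0x9A ⊕ 0x45 = 0xDF.
P[3]: E(K, 0x9A) = 0xF0; 0x6A ⊕ 0xF0 = 0x9A.
P[4]: E(K, 0x6A) = 0xC0; 0x92 ⊕ 0xC0 = 0x52.

P[1] = 0x26, P[2] = 0xDF, P[3] = 0x9A, P[4] = 0x52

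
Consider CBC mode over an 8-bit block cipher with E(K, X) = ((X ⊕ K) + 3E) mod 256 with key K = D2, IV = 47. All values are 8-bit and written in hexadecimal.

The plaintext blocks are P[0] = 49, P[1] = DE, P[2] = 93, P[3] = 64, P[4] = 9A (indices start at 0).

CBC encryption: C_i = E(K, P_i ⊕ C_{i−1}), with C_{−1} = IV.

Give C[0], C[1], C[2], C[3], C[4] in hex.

C[0] = 1A, C[1] = 54, C[2] = 53, C[3] = 23, C[4] = A9

C[0]: P[0] ⊕ 47 = 0E; E(K, 0E) = 1A.
C[1]: P[1] ⊕ 1A = C4; E(K, C4) = 54.
C[2]: P[2] ⊕ 54 = C7; E(K, C7) = 53.
C[3]: P[3] ⊕ 53 = 37; E(K, 37) = 23.
C[4]: P[4] ⊕ 23 = B9; E(K, B9) = A9.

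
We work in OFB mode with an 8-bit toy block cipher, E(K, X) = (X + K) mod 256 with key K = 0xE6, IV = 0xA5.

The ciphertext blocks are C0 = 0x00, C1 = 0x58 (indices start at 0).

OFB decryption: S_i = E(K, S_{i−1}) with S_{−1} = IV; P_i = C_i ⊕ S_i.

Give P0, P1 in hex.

P0: S = E(K, 0xA5) = 0x8B; 0x00 ⊕ 0x8B = 0x8B.
P1: S = E(K, 0x8B) = 0x71; 0x58 ⊕ 0x71 = 0x29.

P0 = 0x8B, P1 = 0x29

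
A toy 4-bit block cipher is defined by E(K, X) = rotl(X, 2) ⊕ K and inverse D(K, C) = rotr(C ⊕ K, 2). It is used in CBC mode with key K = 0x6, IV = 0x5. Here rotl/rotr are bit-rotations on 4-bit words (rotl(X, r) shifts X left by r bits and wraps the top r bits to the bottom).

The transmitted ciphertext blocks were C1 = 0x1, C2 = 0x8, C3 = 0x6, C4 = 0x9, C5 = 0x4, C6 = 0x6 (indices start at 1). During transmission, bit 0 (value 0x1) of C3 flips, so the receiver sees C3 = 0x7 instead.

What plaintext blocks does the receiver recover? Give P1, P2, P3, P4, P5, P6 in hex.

CBC decryption: P_i = D(K, C_i) ⊕ C_{i−1}, with C_{0} = IV.
Only C3 changed, to 0x7. In CBC, a change in C_i garbles P_i and flips the same bit in P_{i+1}. Decrypting the received ciphertext:
P1: D(K, 0x1) = 0xD; 0xD ⊕ 0x5 = 0x8.
P2: D(K, 0x8) = 0xB; 0xB ⊕ 0x1 = 0xA.
P3: D(K, 0x7) = 0x4; 0x4 ⊕ 0x8 = 0xC.
P4: D(K, 0x9) = 0xF; 0xF ⊕ 0x7 = 0x8.
P5: D(K, 0x4) = 0x8; 0x8 ⊕ 0x9 = 0x1.
P6: D(K, 0x6) = 0x0; 0x0 ⊕ 0x4 = 0x4.
Blocks that differ from the original plaintext: P3, P4.

P1 = 0x8, P2 = 0xA, P3 = 0xC, P4 = 0x8, P5 = 0x1, P6 = 0x4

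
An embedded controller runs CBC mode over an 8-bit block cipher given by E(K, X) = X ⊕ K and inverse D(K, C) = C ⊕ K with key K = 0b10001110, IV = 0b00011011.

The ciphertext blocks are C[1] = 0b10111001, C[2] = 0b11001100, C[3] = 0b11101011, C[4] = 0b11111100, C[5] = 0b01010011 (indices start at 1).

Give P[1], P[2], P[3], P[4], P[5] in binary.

CBC decryption: P_i = D(K, C_i) ⊕ C_{i−1}, with C_{0} = IV.
P[1]: D(K, 0b10111001) = 0b00110111; 0b00110111 ⊕ 0b00011011 = 0b00101100.
P[2]: D(K, 0b11001100) = 0b01000010; 0b01000010 ⊕ 0b10111001 = 0b11111011.
P[3]: D(K, 0b11101011) = 0b01100101; 0b01100101 ⊕ 0b11001100 = 0b10101001.
P[4]: D(K, 0b11111100) = 0b01110010; 0b01110010 ⊕ 0b11101011 = 0b10011001.
P[5]: D(K, 0b01010011) = 0b11011101; 0b11011101 ⊕ 0b11111100 = 0b00100001.

P[1] = 0b00101100, P[2] = 0b11111011, P[3] = 0b10101001, P[4] = 0b10011001, P[5] = 0b00100001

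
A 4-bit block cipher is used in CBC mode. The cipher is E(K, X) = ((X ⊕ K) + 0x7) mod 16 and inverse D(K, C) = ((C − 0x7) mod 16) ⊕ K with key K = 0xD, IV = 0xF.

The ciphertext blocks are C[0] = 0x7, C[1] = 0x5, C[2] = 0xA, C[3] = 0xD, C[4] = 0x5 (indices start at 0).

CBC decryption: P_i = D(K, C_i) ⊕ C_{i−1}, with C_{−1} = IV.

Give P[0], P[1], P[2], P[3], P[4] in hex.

P[0] = 0x2, P[1] = 0x4, P[2] = 0xB, P[3] = 0x1, P[4] = 0xE

P[0]: D(K, 0x7) = 0xD; 0xD ⊕ 0xF = 0x2.
P[1]: D(K, 0x5) = 0x3; 0x3 ⊕ 0x7 = 0x4.
P[2]: D(K, 0xA) = 0xE; 0xE ⊕ 0x5 = 0xB.
P[3]: D(K, 0xD) = 0xB; 0xB ⊕ 0xA = 0x1.
P[4]: D(K, 0x5) = 0x3; 0x3 ⊕ 0xD = 0xE.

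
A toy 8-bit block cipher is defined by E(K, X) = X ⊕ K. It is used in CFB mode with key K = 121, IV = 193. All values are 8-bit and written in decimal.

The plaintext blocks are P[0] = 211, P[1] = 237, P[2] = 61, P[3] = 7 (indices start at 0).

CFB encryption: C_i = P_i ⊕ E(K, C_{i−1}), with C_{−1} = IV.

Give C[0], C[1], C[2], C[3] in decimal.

C[0]: E(K, 193) = 184; 211 ⊕ 184 = 107.
C[1]: E(K, 107) = 18; 237 ⊕ 18 = 255.
C[2]: E(K, 255) = 134; 61 ⊕ 134 = 187.
C[3]: E(K, 187) = 194; 7 ⊕ 194 = 197.

C[0] = 107, C[1] = 255, C[2] = 187, C[3] = 197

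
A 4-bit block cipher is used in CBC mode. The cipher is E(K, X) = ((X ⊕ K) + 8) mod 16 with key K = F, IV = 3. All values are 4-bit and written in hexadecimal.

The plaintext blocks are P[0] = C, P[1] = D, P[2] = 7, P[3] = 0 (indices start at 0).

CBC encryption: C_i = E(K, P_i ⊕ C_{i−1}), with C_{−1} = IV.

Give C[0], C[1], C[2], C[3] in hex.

C[0]: P[0] ⊕ 3 = F; E(K, F) = 8.
C[1]: P[1] ⊕ 8 = 5; E(K, 5) = 2.
C[2]: P[2] ⊕ 2 = 5; E(K, 5) = 2.
C[3]: P[3] ⊕ 2 = 2; E(K, 2) = 5.

C[0] = 8, C[1] = 2, C[2] = 2, C[3] = 5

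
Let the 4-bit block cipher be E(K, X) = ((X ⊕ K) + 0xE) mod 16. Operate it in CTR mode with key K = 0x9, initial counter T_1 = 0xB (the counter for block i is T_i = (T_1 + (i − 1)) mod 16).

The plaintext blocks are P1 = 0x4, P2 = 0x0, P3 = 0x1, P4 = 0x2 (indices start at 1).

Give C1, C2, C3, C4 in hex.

CTR encryption: S_i = E(K, T_i) where T_i is the counter for block i; C_i = P_i ⊕ S_i.
C1: T = 0xB, S = E(K, T) = 0x0; 0x4 ⊕ 0x0 = 0x4.
C2: T = 0xC, S = E(K, T) = 0x3; 0x0 ⊕ 0x3 = 0x3.
C3: T = 0xD, S = E(K, T) = 0x2; 0x1 ⊕ 0x2 = 0x3.
C4: T = 0xE, S = E(K, T) = 0x5; 0x2 ⊕ 0x5 = 0x7.

C1 = 0x4, C2 = 0x3, C3 = 0x3, C4 = 0x7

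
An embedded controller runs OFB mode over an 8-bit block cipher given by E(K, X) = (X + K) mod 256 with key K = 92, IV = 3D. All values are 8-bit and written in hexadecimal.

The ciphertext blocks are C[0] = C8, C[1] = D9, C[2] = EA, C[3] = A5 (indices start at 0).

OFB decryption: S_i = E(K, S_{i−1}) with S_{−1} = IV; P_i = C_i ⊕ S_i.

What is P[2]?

P[2] = 19

P[0]: S = E(K, 3D) = CF; C8 ⊕ CF = 07.
P[1]: S = E(K, CF) = 61; D9 ⊕ 61 = B8.
P[2]: S = E(K, 61) = F3; EA ⊕ F3 = 19.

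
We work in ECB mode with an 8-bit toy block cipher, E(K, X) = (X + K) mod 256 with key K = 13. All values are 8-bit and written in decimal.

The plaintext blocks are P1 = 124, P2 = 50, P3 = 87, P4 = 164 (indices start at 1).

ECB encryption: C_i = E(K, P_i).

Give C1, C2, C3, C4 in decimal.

C1 = 137, C2 = 63, C3 = 100, C4 = 177

C1: E(K, 124) = 137.
C2: E(K, 50) = 63.
C3: E(K, 87) = 100.
C4: E(K, 164) = 177.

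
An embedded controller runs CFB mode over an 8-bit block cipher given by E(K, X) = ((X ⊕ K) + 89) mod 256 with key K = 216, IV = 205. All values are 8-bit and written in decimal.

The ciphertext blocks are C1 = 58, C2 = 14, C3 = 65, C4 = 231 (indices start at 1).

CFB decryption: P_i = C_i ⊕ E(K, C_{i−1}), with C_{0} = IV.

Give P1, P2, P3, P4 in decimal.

P1 = 84, P2 = 53, P3 = 110, P4 = 21

P1: E(K, 205) = 110; 58 ⊕ 110 = 84.
P2: E(K, 58) = 59; 14 ⊕ 59 = 53.
P3: E(K, 14) = 47; 65 ⊕ 47 = 110.
P4: E(K, 65) = 242; 231 ⊕ 242 = 21.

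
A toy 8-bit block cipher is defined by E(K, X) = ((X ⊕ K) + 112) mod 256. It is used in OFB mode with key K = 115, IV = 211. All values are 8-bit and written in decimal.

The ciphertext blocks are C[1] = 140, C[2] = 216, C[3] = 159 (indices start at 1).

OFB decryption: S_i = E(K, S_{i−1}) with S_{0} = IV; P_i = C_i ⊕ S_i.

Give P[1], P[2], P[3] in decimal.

P[1]: S = E(K, 211) = 16; 140 ⊕ 16 = 156.
P[2]: S = E(K, 16) = 211; 216 ⊕ 211 = 11.
P[3]: S = E(K, 211) = 16; 159 ⊕ 16 = 143.

P[1] = 156, P[2] = 11, P[3] = 143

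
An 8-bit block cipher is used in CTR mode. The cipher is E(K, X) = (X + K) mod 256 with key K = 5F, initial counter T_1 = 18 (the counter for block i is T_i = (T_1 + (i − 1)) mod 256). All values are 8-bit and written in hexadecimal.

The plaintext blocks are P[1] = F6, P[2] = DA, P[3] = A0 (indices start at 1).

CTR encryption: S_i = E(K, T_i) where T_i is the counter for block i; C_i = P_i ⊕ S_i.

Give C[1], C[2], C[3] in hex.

C[1] = 81, C[2] = A2, C[3] = D9

C[1]: T = 18, S = E(K, T) = 77; F6 ⊕ 77 = 81.
C[2]: T = 19, S = E(K, T) = 78; DA ⊕ 78 = A2.
C[3]: T = 1A, S = E(K, T) = 79; A0 ⊕ 79 = D9.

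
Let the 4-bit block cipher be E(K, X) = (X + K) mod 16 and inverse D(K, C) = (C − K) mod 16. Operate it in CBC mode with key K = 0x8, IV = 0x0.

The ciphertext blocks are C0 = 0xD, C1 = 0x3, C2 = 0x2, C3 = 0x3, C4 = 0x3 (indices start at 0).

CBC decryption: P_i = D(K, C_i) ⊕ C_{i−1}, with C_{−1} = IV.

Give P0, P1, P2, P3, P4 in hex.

P0: D(K, 0xD) = 0x5; 0x5 ⊕ 0x0 = 0x5.
P1: D(K, 0x3) = 0xB; 0xB ⊕ 0xD = 0x6.
P2: D(K, 0x2) = 0xA; 0xA ⊕ 0x3 = 0x9.
P3: D(K, 0x3) = 0xB; 0xB ⊕ 0x2 = 0x9.
P4: D(K, 0x3) = 0xB; 0xB ⊕ 0x3 = 0x8.

P0 = 0x5, P1 = 0x6, P2 = 0x9, P3 = 0x9, P4 = 0x8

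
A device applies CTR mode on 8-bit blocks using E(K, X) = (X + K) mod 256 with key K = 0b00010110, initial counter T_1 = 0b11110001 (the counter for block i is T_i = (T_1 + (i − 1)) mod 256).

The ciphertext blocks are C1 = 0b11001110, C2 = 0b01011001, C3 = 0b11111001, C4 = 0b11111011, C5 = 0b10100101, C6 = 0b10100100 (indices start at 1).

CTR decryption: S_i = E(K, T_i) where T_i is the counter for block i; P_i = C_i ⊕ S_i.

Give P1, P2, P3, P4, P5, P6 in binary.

P1 = 0b11001001, P2 = 0b01010001, P3 = 0b11110000, P4 = 0b11110001, P5 = 0b10101110, P6 = 0b10101000

P1: T = 0b11110001, S = E(K, T) = 0b00000111; 0b11001110 ⊕ 0b00000111 = 0b11001001.
P2: T = 0b11110010, S = E(K, T) = 0b00001000; 0b01011001 ⊕ 0b00001000 = 0b01010001.
P3: T = 0b11110011, S = E(K, T) = 0b00001001; 0b11111001 ⊕ 0b00001001 = 0b11110000.
P4: T = 0b11110100, S = E(K, T) = 0b00001010; 0b11111011 ⊕ 0b00001010 = 0b11110001.
P5: T = 0b11110101, S = E(K, T) = 0b00001011; 0b10100101 ⊕ 0b00001011 = 0b10101110.
P6: T = 0b11110110, S = E(K, T) = 0b00001100; 0b10100100 ⊕ 0b00001100 = 0b10101000.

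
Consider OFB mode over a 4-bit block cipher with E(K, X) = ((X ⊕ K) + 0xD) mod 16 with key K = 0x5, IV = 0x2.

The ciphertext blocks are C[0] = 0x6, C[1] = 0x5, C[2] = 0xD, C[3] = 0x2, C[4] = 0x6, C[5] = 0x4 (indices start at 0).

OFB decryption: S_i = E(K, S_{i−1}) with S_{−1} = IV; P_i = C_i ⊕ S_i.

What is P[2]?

P[0]: S = E(K, 0x2) = 0x4; 0x6 ⊕ 0x4 = 0x2.
P[1]: S = E(K, 0x4) = 0xE; 0x5 ⊕ 0xE = 0xB.
P[2]: S = E(K, 0xE) = 0x8; 0xD ⊕ 0x8 = 0x5.

P[2] = 0x5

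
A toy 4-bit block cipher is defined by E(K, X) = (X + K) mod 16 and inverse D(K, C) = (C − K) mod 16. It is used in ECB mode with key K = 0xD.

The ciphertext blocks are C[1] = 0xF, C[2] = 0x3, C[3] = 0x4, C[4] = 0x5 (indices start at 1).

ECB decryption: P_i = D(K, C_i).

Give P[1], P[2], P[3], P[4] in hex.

P[1] = 0x2, P[2] = 0x6, P[3] = 0x7, P[4] = 0x8

P[1]: D(K, 0xF) = 0x2.
P[2]: D(K, 0x3) = 0x6.
P[3]: D(K, 0x4) = 0x7.
P[4]: D(K, 0x5) = 0x8.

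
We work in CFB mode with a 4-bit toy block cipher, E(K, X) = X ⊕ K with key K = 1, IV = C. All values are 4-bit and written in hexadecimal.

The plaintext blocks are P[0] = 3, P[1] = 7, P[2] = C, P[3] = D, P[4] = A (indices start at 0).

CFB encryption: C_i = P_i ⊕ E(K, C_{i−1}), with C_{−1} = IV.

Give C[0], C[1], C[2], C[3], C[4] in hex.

C[0] = E, C[1] = 8, C[2] = 5, C[3] = 9, C[4] = 2

C[0]: E(K, C) = D; 3 ⊕ D = E.
C[1]: E(K, E) = F; 7 ⊕ F = 8.
C[2]: E(K, 8) = 9; C ⊕ 9 = 5.
C[3]: E(K, 5) = 4; D ⊕ 4 = 9.
C[4]: E(K, 9) = 8; A ⊕ 8 = 2.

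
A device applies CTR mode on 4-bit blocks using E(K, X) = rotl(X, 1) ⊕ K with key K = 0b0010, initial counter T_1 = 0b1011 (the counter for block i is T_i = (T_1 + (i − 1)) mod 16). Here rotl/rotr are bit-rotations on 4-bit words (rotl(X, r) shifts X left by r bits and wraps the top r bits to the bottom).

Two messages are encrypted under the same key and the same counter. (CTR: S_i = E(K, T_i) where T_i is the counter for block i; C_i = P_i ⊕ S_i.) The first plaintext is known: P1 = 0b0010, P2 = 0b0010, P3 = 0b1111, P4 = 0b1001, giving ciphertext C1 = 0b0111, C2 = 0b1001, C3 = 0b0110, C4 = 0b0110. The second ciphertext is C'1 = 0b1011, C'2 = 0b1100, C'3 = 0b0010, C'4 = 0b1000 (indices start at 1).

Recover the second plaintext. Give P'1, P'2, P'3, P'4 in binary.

In CTR with a reused counter, both messages share the same keystream S_i, so C_i ⊕ C'_i = P_i ⊕ P'_i and thus P'_i = P_i ⊕ C_i ⊕ C'_i.
P'1: 0b0010 ⊕ 0b0111 ⊕ 0b1011 = 0b1110.
P'2: 0b0010 ⊕ 0b1001 ⊕ 0b1100 = 0b0111.
P'3: 0b1111 ⊕ 0b0110 ⊕ 0b0010 = 0b1011.
P'4: 0b1001 ⊕ 0b0110 ⊕ 0b1000 = 0b0111.

P'1 = 0b1110, P'2 = 0b0111, P'3 = 0b1011, P'4 = 0b0111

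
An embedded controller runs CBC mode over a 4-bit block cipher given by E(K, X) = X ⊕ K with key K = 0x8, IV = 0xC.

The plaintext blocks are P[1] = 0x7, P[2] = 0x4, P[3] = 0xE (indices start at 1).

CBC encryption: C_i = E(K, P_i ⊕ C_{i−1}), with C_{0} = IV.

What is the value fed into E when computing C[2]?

C[1]: P[1] ⊕ 0xC = 0xB; E(K, 0xB) = 0x3.
C[2]: P[2] ⊕ 0x3 = 0x7; E(K, 0x7) = 0xF.
So the input to E for block [2] is 0x7.

0x7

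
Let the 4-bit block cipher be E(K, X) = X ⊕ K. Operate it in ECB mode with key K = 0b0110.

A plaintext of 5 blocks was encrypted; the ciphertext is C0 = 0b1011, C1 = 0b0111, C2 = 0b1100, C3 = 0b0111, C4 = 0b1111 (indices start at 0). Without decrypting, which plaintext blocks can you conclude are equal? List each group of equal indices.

P1 = P3

ECB encrypts each block independently with the same key, so equal ciphertext blocks imply equal plaintext blocks.
C1 = C3 = 0b0111, so P1 = P3.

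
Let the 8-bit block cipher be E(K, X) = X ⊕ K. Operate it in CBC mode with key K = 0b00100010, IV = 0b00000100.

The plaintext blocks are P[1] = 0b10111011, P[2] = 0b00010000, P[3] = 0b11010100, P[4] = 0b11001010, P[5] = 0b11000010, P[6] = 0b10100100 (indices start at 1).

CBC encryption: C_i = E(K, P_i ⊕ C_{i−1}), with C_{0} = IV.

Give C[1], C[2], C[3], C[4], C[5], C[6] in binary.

C[1]: P[1] ⊕ 0b00000100 = 0b10111111; E(K, 0b10111111) = 0b10011101.
C[2]: P[2] ⊕ 0b10011101 = 0b10001101; E(K, 0b10001101) = 0b10101111.
C[3]: P[3] ⊕ 0b10101111 = 0b01111011; E(K, 0b01111011) = 0b01011001.
C[4]: P[4] ⊕ 0b01011001 = 0b10010011; E(K, 0b10010011) = 0b10110001.
C[5]: P[5] ⊕ 0b10110001 = 0b01110011; E(K, 0b01110011) = 0b01010001.
C[6]: P[6] ⊕ 0b01010001 = 0b11110101; E(K, 0b11110101) = 0b11010111.

C[1] = 0b10011101, C[2] = 0b10101111, C[3] = 0b01011001, C[4] = 0b10110001, C[5] = 0b01010001, C[6] = 0b11010111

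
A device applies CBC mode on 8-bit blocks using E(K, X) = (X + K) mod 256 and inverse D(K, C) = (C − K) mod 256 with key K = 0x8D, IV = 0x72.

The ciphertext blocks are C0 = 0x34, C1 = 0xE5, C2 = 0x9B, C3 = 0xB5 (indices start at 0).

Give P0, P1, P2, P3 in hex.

CBC decryption: P_i = D(K, C_i) ⊕ C_{i−1}, with C_{−1} = IV.
P0: D(K, 0x34) = 0xA7; 0xA7 ⊕ 0x72 = 0xD5.
P1: D(K, 0xE5) = 0x58; 0x58 ⊕ 0x34 = 0x6C.
P2: D(K, 0x9B) = 0x0E; 0x0E ⊕ 0xE5 = 0xEB.
P3: D(K, 0xB5) = 0x28; 0x28 ⊕ 0x9B = 0xB3.

P0 = 0xD5, P1 = 0x6C, P2 = 0xEB, P3 = 0xB3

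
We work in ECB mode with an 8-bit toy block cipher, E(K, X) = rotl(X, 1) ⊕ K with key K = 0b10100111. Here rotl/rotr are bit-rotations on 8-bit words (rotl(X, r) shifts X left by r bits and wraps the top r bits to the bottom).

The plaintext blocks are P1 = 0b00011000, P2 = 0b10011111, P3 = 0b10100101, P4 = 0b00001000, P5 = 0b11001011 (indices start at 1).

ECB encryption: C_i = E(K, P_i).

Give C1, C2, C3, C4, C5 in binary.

C1: E(K, 0b00011000) = 0b10010111.
C2: E(K, 0b10011111) = 0b10011000.
C3: E(K, 0b10100101) = 0b11101100.
C4: E(K, 0b00001000) = 0b10110111.
C5: E(K, 0b11001011) = 0b00110000.

C1 = 0b10010111, C2 = 0b10011000, C3 = 0b11101100, C4 = 0b10110111, C5 = 0b00110000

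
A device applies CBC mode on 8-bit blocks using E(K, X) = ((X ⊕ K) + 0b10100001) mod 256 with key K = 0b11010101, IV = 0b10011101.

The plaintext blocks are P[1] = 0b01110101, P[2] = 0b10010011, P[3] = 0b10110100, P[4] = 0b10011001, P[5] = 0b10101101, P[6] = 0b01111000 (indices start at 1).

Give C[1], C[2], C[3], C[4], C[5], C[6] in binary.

CBC encryption: C_i = E(K, P_i ⊕ C_{i−1}), with C_{0} = IV.
C[1]: P[1] ⊕ 0b10011101 = 0b11101000; E(K, 0b11101000) = 0b11011110.
C[2]: P[2] ⊕ 0b11011110 = 0b01001101; E(K, 0b01001101) = 0b00111001.
C[3]: P[3] ⊕ 0b00111001 = 0b10001101; E(K, 0b10001101) = 0b11111001.
C[4]: P[4] ⊕ 0b11111001 = 0b01100000; E(K, 0b01100000) = 0b01010110.
C[5]: P[5] ⊕ 0b01010110 = 0b11111011; E(K, 0b11111011) = 0b11001111.
C[6]: P[6] ⊕ 0b11001111 = 0b10110111; E(K, 0b10110111) = 0b00000011.

C[1] = 0b11011110, C[2] = 0b00111001, C[3] = 0b11111001, C[4] = 0b01010110, C[5] = 0b11001111, C[6] = 0b00000011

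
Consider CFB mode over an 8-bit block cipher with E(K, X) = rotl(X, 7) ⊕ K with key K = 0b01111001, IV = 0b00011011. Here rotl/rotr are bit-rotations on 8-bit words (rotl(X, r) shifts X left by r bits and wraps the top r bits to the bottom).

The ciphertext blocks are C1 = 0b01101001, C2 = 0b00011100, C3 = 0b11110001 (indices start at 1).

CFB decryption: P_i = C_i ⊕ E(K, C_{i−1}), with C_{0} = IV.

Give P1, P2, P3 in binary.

P1: E(K, 0b00011011) = 0b11110100; 0b01101001 ⊕ 0b11110100 = 0b10011101.
P2: E(K, 0b01101001) = 0b11001101; 0b00011100 ⊕ 0b11001101 = 0b11010001.
P3: E(K, 0b00011100) = 0b01110111; 0b11110001 ⊕ 0b01110111 = 0b10000110.

P1 = 0b10011101, P2 = 0b11010001, P3 = 0b10000110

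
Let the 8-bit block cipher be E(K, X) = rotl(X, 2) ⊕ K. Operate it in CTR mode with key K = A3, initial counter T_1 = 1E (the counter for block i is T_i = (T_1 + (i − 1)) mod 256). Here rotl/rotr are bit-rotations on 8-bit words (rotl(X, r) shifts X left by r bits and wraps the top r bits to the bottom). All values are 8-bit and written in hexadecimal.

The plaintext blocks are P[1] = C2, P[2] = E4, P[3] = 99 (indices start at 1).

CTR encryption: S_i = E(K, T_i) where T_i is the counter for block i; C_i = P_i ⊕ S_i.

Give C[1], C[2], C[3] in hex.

C[1]: T = 1E, S = E(K, T) = DB; C2 ⊕ DB = 19.
C[2]: T = 1F, S = E(K, T) = DF; E4 ⊕ DF = 3B.
C[3]: T = 20, S = E(K, T) = 23; 99 ⊕ 23 = BA.

C[1] = 19, C[2] = 3B, C[3] = BA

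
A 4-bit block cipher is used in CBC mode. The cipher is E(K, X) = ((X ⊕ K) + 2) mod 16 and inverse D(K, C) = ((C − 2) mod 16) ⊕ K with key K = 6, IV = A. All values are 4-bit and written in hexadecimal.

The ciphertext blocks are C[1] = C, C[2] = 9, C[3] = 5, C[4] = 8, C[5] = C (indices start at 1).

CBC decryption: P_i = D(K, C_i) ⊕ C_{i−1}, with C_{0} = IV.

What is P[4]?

P[4] = 5

P[4]: D(K, 8) = 0; 0 ⊕ 5 = 5.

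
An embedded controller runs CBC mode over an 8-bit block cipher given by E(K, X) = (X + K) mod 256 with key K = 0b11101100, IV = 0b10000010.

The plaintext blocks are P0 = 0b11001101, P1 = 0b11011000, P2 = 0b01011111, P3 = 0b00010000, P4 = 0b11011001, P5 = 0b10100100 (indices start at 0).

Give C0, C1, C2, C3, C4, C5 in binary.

CBC encryption: C_i = E(K, P_i ⊕ C_{i−1}), with C_{−1} = IV.
C0: P0 ⊕ 0b10000010 = 0b01001111; E(K, 0b01001111) = 0b00111011.
C1: P1 ⊕ 0b00111011 = 0b11100011; E(K, 0b11100011) = 0b11001111.
C2: P2 ⊕ 0b11001111 = 0b10010000; E(K, 0b10010000) = 0b01111100.
C3: P3 ⊕ 0b01111100 = 0b01101100; E(K, 0b01101100) = 0b01011000.
C4: P4 ⊕ 0b01011000 = 0b10000001; E(K, 0b10000001) = 0b01101101.
C5: P5 ⊕ 0b01101101 = 0b11001001; E(K, 0b11001001) = 0b10110101.

C0 = 0b00111011, C1 = 0b11001111, C2 = 0b01111100, C3 = 0b01011000, C4 = 0b01101101, C5 = 0b10110101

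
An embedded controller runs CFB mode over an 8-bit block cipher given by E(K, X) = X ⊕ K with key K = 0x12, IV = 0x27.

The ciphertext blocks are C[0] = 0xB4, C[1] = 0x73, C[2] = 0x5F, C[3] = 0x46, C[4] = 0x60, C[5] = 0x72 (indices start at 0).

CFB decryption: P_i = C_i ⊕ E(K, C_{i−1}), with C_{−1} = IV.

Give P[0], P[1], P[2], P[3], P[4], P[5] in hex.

P[0]: E(K, 0x27) = 0x35; 0xB4 ⊕ 0x35 = 0x81.
P[1]: E(K, 0xB4) = 0xA6; 0x73 ⊕ 0xA6 = 0xD5.
P[2]: E(K, 0x73) = 0x61; 0x5F ⊕ 0x61 = 0x3E.
P[3]: E(K, 0x5F) = 0x4D; 0x46 ⊕ 0x4D = 0x0B.
P[4]: E(K, 0x46) = 0x54; 0x60 ⊕ 0x54 = 0x34.
P[5]: E(K, 0x60) = 0x72; 0x72 ⊕ 0x72 = 0x00.

P[0] = 0x81, P[1] = 0xD5, P[2] = 0x3E, P[3] = 0x0B, P[4] = 0x34, P[5] = 0x00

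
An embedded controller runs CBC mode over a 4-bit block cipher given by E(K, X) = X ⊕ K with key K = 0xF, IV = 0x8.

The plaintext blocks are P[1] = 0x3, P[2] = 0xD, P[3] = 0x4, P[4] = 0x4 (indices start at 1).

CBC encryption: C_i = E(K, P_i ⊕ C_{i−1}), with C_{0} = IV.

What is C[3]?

C[1]: P[1] ⊕ 0x8 = 0xB; E(K, 0xB) = 0x4.
C[2]: P[2] ⊕ 0x4 = 0x9; E(K, 0x9) = 0x6.
C[3]: P[3] ⊕ 0x6 = 0x2; E(K, 0x2) = 0xD.

C[3] = 0xD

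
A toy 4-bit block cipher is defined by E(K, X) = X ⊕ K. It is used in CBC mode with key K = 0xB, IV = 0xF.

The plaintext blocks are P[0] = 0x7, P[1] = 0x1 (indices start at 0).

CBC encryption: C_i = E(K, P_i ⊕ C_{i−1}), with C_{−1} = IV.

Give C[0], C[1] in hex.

C[0]: P[0] ⊕ 0xF = 0x8; E(K, 0x8) = 0x3.
C[1]: P[1] ⊕ 0x3 = 0x2; E(K, 0x2) = 0x9.

C[0] = 0x3, C[1] = 0x9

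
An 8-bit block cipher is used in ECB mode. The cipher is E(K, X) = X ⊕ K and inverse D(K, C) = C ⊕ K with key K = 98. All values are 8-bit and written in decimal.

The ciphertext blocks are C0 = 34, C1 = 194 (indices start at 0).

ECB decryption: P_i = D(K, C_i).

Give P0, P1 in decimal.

P0 = 64, P1 = 160

P0: D(K, 34) = 64.
P1: D(K, 194) = 160.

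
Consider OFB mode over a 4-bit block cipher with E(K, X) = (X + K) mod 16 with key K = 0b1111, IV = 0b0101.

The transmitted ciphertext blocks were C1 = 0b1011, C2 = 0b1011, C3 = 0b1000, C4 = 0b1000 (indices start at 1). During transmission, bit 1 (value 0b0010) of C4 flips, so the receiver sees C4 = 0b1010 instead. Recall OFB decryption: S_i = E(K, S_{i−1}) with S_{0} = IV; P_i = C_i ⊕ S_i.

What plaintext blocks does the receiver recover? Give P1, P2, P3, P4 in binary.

Only C4 changed, to 0b1010. In OFB, a change in C_i flips the same bit in P_i only; the keystream is unaffected. Decrypting the received ciphertext:
P1: S = E(K, 0b0101) = 0b0100; 0b1011 ⊕ 0b0100 = 0b1111.
P2: S = E(K, 0b0100) = 0b0011; 0b1011 ⊕ 0b0011 = 0b1000.
P3: S = E(K, 0b0011) = 0b0010; 0b1000 ⊕ 0b0010 = 0b1010.
P4: S = E(K, 0b0010) = 0b0001; 0b1010 ⊕ 0b0001 = 0b1011.
Blocks that differ from the original plaintext: P4.

P1 = 0b1111, P2 = 0b1000, P3 = 0b1010, P4 = 0b1011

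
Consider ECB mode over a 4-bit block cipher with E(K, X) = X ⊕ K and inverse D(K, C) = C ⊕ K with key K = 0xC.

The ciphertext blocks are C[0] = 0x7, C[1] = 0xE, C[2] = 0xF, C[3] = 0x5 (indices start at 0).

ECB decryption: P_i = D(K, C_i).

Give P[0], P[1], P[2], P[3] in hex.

P[0] = 0xB, P[1] = 0x2, P[2] = 0x3, P[3] = 0x9

P[0]: D(K, 0x7) = 0xB.
P[1]: D(K, 0xE) = 0x2.
P[2]: D(K, 0xF) = 0x3.
P[3]: D(K, 0x5) = 0x9.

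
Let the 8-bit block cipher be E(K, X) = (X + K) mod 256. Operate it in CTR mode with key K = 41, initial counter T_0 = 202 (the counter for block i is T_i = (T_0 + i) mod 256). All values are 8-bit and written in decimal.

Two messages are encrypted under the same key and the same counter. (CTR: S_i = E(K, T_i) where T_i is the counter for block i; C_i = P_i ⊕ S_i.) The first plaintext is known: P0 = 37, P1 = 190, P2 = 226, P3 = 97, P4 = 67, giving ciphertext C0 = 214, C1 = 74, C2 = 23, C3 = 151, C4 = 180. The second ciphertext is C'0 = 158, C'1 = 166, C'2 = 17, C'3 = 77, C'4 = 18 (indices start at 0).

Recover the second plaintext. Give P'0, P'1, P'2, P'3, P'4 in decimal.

In CTR with a reused counter, both messages share the same keystream S_i, so C_i ⊕ C'_i = P_i ⊕ P'_i and thus P'_i = P_i ⊕ C_i ⊕ C'_i.
P'0: 37 ⊕ 214 ⊕ 158 = 109.
P'1: 190 ⊕ 74 ⊕ 166 = 82.
P'2: 226 ⊕ 23 ⊕ 17 = 228.
P'3: 97 ⊕ 151 ⊕ 77 = 187.
P'4: 67 ⊕ 180 ⊕ 18 = 229.

P'0 = 109, P'1 = 82, P'2 = 228, P'3 = 187, P'4 = 229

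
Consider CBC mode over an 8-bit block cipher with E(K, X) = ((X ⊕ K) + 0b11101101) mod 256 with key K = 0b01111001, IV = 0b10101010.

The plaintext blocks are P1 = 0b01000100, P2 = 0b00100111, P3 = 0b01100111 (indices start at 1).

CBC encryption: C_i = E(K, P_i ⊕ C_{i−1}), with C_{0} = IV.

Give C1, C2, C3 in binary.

C1: P1 ⊕ 0b10101010 = 0b11101110; E(K, 0b11101110) = 0b10000100.
C2: P2 ⊕ 0b10000100 = 0b10100011; E(K, 0b10100011) = 0b11000111.
C3: P3 ⊕ 0b11000111 = 0b10100000; E(K, 0b10100000) = 0b11000110.

C1 = 0b10000100, C2 = 0b11000111, C3 = 0b11000110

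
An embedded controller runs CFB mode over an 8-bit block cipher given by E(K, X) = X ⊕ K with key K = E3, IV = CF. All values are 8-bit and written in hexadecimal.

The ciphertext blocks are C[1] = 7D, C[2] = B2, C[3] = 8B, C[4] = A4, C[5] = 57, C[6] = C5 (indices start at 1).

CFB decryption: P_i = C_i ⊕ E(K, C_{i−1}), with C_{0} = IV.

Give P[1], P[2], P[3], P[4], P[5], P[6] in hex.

P[1] = 51, P[2] = 2C, P[3] = DA, P[4] = CC, P[5] = 10, P[6] = 71

P[1]: E(K, CF) = 2C; 7D ⊕ 2C = 51.
P[2]: E(K, 7D) = 9E; B2 ⊕ 9E = 2C.
P[3]: E(K, B2) = 51; 8B ⊕ 51 = DA.
P[4]: E(K, 8B) = 68; A4 ⊕ 68 = CC.
P[5]: E(K, A4) = 47; 57 ⊕ 47 = 10.
P[6]: E(K, 57) = B4; C5 ⊕ B4 = 71.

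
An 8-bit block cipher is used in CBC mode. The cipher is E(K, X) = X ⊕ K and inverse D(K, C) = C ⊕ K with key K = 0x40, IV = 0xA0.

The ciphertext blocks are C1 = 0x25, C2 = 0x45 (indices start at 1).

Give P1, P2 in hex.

CBC decryption: P_i = D(K, C_i) ⊕ C_{i−1}, with C_{0} = IV.
P1: D(K, 0x25) = 0x65; 0x65 ⊕ 0xA0 = 0xC5.
P2: D(K, 0x45) = 0x05; 0x05 ⊕ 0x25 = 0x20.

P1 = 0xC5, P2 = 0x20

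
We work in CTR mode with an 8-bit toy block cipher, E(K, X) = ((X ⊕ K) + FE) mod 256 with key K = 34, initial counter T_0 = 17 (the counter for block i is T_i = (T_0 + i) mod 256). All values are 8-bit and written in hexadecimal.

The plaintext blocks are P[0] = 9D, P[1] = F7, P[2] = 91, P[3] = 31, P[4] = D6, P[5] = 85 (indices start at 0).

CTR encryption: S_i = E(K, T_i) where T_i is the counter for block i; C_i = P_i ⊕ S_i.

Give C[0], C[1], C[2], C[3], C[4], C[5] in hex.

C[0]: T = 17, S = E(K, T) = 21; 9D ⊕ 21 = BC.
C[1]: T = 18, S = E(K, T) = 2A; F7 ⊕ 2A = DD.
C[2]: T = 19, S = E(K, T) = 2B; 91 ⊕ 2B = BA.
C[3]: T = 1A, S = E(K, T) = 2C; 31 ⊕ 2C = 1D.
C[4]: T = 1B, S = E(K, T) = 2D; D6 ⊕ 2D = FB.
C[5]: T = 1C, S = E(K, T) = 26; 85 ⊕ 26 = A3.

C[0] = BC, C[1] = DD, C[2] = BA, C[3] = 1D, C[4] = FB, C[5] = A3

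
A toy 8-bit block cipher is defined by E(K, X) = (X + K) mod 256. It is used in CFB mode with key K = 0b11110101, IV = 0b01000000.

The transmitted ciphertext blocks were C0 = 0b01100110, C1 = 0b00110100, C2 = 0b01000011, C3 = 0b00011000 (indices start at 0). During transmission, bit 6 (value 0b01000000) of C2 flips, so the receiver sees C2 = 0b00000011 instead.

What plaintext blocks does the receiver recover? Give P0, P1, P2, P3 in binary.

P0 = 0b01010011, P1 = 0b01101111, P2 = 0b00101010, P3 = 0b11100000

CFB decryption: P_i = C_i ⊕ E(K, C_{i−1}), with C_{−1} = IV.
Only C2 changed, to 0b00000011. In CFB, a change in C_i flips the same bit in P_i and garbles P_{i+1}. Decrypting the received ciphertext:
P0: E(K, 0b01000000) = 0b00110101; 0b01100110 ⊕ 0b00110101 = 0b01010011.
P1: E(K, 0b01100110) = 0b01011011; 0b00110100 ⊕ 0b01011011 = 0b01101111.
P2: E(K, 0b00110100) = 0b00101001; 0b00000011 ⊕ 0b00101001 = 0b00101010.
P3: E(K, 0b00000011) = 0b11111000; 0b00011000 ⊕ 0b11111000 = 0b11100000.
Blocks that differ from the original plaintext: P2, P3.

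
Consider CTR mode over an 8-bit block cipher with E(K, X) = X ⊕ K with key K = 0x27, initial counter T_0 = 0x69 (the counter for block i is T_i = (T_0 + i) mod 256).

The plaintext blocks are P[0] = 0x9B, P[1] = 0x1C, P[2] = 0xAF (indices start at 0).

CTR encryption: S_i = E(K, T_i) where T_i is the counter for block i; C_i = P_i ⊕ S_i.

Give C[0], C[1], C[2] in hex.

C[0]: T = 0x69, S = E(K, T) = 0x4E; 0x9B ⊕ 0x4E = 0xD5.
C[1]: T = 0x6A, S = E(K, T) = 0x4D; 0x1C ⊕ 0x4D = 0x51.
C[2]: T = 0x6B, S = E(K, T) = 0x4C; 0xAF ⊕ 0x4C = 0xE3.

C[0] = 0xD5, C[1] = 0x51, C[2] = 0xE3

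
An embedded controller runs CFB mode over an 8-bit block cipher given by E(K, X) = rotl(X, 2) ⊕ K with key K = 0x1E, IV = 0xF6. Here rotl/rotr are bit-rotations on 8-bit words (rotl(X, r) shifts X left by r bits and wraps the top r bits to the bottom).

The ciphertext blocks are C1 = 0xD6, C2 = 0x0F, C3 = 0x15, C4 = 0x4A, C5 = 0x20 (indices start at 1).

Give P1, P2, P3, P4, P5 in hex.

P1 = 0x13, P2 = 0x4A, P3 = 0x37, P4 = 0x00, P5 = 0x17

CFB decryption: P_i = C_i ⊕ E(K, C_{i−1}), with C_{0} = IV.
P1: E(K, 0xF6) = 0xC5; 0xD6 ⊕ 0xC5 = 0x13.
P2: E(K, 0xD6) = 0x45; 0x0F ⊕ 0x45 = 0x4A.
P3: E(K, 0x0F) = 0x22; 0x15 ⊕ 0x22 = 0x37.
P4: E(K, 0x15) = 0x4A; 0x4A ⊕ 0x4A = 0x00.
P5: E(K, 0x4A) = 0x37; 0x20 ⊕ 0x37 = 0x17.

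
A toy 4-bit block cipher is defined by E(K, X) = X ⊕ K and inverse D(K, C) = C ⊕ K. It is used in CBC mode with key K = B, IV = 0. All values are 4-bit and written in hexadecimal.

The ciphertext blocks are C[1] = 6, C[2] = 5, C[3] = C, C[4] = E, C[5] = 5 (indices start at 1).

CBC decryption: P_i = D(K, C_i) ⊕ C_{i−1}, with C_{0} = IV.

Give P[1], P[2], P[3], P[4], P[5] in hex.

P[1] = D, P[2] = 8, P[3] = 2, P[4] = 9, P[5] = 0

P[1]: D(K, 6) = D; D ⊕ 0 = D.
P[2]: D(K, 5) = E; E ⊕ 6 = 8.
P[3]: D(K, C) = 7; 7 ⊕ 5 = 2.
P[4]: D(K, E) = 5; 5 ⊕ C = 9.
P[5]: D(K, 5) = E; E ⊕ E = 0.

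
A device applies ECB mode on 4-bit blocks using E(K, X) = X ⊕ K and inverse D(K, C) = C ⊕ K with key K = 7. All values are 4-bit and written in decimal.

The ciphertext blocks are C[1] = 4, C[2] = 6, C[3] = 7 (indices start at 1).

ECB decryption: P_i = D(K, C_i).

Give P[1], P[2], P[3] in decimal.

P[1] = 3, P[2] = 1, P[3] = 0

P[1]: D(K, 4) = 3.
P[2]: D(K, 6) = 1.
P[3]: D(K, 7) = 0.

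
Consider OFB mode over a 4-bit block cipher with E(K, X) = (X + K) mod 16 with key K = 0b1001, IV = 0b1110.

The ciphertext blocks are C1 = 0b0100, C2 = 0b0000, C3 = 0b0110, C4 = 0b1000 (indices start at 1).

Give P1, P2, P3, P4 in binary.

P1 = 0b0011, P2 = 0b0000, P3 = 0b1111, P4 = 0b1010

OFB decryption: S_i = E(K, S_{i−1}) with S_{0} = IV; P_i = C_i ⊕ S_i.
P1: S = E(K, 0b1110) = 0b0111; 0b0100 ⊕ 0b0111 = 0b0011.
P2: S = E(K, 0b0111) = 0b0000; 0b0000 ⊕ 0b0000 = 0b0000.
P3: S = E(K, 0b0000) = 0b1001; 0b0110 ⊕ 0b1001 = 0b1111.
P4: S = E(K, 0b1001) = 0b0010; 0b1000 ⊕ 0b0010 = 0b1010.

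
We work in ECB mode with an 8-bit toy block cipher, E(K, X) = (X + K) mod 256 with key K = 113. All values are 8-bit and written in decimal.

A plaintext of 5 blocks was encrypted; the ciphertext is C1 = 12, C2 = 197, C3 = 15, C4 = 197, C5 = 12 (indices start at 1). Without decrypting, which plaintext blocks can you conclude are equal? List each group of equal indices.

ECB encrypts each block independently with the same key, so equal ciphertext blocks imply equal plaintext blocks.
C1 = C5 = 12, so P1 = P5.
C2 = C4 = 197, so P2 = P4.

P1 = P5; P2 = P4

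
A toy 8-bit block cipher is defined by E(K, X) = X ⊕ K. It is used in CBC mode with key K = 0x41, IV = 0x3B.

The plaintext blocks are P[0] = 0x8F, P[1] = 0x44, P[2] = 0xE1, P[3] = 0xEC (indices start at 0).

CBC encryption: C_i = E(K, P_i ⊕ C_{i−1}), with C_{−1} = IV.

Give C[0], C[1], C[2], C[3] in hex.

C[0] = 0xF5, C[1] = 0xF0, C[2] = 0x50, C[3] = 0xFD

C[0]: P[0] ⊕ 0x3B = 0xB4; E(K, 0xB4) = 0xF5.
C[1]: P[1] ⊕ 0xF5 = 0xB1; E(K, 0xB1) = 0xF0.
C[2]: P[2] ⊕ 0xF0 = 0x11; E(K, 0x11) = 0x50.
C[3]: P[3] ⊕ 0x50 = 0xBC; E(K, 0xBC) = 0xFD.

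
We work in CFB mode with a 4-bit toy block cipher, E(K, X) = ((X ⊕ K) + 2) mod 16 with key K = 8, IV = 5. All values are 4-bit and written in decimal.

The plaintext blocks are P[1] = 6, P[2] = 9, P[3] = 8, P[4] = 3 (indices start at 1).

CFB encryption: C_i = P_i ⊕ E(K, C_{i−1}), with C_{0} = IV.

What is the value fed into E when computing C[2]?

C[1]: E(K, 5) = 15; 6 ⊕ 15 = 9.
C[2]: E(K, 9) = 3; 9 ⊕ 3 = 10.
So the input to E for block [2] is 9.

9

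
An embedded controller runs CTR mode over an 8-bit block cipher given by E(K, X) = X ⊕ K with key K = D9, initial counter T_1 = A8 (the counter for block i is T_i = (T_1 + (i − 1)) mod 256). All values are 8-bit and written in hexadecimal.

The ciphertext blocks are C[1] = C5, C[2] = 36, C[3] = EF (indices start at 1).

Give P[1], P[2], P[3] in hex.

P[1] = B4, P[2] = 46, P[3] = 9C

CTR decryption: S_i = E(K, T_i) where T_i is the counter for block i; P_i = C_i ⊕ S_i.
P[1]: T = A8, S = E(K, T) = 71; C5 ⊕ 71 = B4.
P[2]: T = A9, S = E(K, T) = 70; 36 ⊕ 70 = 46.
P[3]: T = AA, S = E(K, T) = 73; EF ⊕ 73 = 9C.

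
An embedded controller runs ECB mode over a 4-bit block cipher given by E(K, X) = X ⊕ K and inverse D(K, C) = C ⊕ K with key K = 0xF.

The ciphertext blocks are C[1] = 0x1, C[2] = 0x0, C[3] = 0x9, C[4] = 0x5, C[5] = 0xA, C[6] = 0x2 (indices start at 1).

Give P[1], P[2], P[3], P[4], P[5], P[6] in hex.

ECB decryption: P_i = D(K, C_i).
P[1]: D(K, 0x1) = 0xE.
P[2]: D(K, 0x0) = 0xF.
P[3]: D(K, 0x9) = 0x6.
P[4]: D(K, 0x5) = 0xA.
P[5]: D(K, 0xA) = 0x5.
P[6]: D(K, 0x2) = 0xD.

P[1] = 0xE, P[2] = 0xF, P[3] = 0x6, P[4] = 0xA, P[5] = 0x5, P[6] = 0xD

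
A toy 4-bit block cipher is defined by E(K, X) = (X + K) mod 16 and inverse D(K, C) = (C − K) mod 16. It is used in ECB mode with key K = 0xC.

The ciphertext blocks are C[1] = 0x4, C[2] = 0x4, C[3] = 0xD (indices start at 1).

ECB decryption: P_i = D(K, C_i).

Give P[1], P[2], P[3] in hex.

P[1] = 0x8, P[2] = 0x8, P[3] = 0x1

P[1]: D(K, 0x4) = 0x8.
P[2]: D(K, 0x4) = 0x8.
P[3]: D(K, 0xD) = 0x1.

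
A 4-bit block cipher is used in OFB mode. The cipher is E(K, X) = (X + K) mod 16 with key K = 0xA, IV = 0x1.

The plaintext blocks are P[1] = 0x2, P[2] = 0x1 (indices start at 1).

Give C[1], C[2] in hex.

OFB encryption: S_i = E(K, S_{i−1}) with S_{0} = IV; C_i = P_i ⊕ S_i.
C[1]: S = E(K, 0x1) = 0xB; 0x2 ⊕ 0xB = 0x9.
C[2]: S = E(K, 0xB) = 0x5; 0x1 ⊕ 0x5 = 0x4.

C[1] = 0x9, C[2] = 0x4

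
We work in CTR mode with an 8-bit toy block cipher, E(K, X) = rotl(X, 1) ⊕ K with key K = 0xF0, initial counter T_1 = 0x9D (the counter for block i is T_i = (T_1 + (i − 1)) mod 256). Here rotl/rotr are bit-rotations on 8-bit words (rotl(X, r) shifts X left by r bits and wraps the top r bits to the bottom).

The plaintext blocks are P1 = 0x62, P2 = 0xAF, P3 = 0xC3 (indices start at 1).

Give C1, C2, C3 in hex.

CTR encryption: S_i = E(K, T_i) where T_i is the counter for block i; C_i = P_i ⊕ S_i.
C1: T = 0x9D, S = E(K, T) = 0xCB; 0x62 ⊕ 0xCB = 0xA9.
C2: T = 0x9E, S = E(K, T) = 0xCD; 0xAF ⊕ 0xCD = 0x62.
C3: T = 0x9F, S = E(K, T) = 0xCF; 0xC3 ⊕ 0xCF = 0x0C.

C1 = 0xA9, C2 = 0x62, C3 = 0x0C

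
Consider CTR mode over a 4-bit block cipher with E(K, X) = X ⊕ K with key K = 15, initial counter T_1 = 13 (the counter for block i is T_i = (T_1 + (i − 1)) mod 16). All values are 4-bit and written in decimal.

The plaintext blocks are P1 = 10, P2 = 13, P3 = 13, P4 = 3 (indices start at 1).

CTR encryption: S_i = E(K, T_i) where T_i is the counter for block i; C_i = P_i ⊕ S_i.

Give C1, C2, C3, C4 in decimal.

C1: T = 13, S = E(K, T) = 2; 10 ⊕ 2 = 8.
C2: T = 14, S = E(K, T) = 1; 13 ⊕ 1 = 12.
C3: T = 15, S = E(K, T) = 0; 13 ⊕ 0 = 13.
C4: T = 0, S = E(K, T) = 15; 3 ⊕ 15 = 12.

C1 = 8, C2 = 12, C3 = 13, C4 = 12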